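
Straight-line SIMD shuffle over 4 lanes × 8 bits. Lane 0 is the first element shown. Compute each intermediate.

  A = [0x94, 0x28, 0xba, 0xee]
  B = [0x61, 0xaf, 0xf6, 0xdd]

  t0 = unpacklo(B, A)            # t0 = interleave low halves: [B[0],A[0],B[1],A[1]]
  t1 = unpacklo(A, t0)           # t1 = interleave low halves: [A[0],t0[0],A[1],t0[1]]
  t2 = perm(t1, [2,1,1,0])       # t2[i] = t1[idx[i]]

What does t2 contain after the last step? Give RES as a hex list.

RES = [ 0x28  0x61  0x61  0x94 ]

  t0: 61 94 af 28
  t1: 94 61 28 94
  t2: 28 61 61 94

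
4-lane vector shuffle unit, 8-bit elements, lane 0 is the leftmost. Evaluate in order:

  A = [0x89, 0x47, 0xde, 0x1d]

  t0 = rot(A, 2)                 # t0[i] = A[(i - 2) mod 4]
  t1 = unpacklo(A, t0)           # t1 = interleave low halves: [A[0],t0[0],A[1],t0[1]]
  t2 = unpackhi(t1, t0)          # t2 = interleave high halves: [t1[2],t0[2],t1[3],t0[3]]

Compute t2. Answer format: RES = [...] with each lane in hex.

RES = [0x47, 0x89, 0x1d, 0x47]

  t0: de 1d 89 47
  t1: 89 de 47 1d
  t2: 47 89 1d 47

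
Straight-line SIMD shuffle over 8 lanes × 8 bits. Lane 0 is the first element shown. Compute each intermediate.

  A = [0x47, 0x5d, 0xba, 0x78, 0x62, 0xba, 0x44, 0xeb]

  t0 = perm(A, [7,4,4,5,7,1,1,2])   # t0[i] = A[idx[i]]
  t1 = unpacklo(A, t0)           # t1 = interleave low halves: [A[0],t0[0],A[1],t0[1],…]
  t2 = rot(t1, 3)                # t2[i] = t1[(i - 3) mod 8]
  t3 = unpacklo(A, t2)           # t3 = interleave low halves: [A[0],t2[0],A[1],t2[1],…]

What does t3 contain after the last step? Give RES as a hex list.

RES = [ 0x47  0x62  0x5d  0x78  0xba  0xba  0x78  0x47 ]

  t0: eb 62 62 ba eb 5d 5d ba
  t1: 47 eb 5d 62 ba 62 78 ba
  t2: 62 78 ba 47 eb 5d 62 ba
  t3: 47 62 5d 78 ba ba 78 47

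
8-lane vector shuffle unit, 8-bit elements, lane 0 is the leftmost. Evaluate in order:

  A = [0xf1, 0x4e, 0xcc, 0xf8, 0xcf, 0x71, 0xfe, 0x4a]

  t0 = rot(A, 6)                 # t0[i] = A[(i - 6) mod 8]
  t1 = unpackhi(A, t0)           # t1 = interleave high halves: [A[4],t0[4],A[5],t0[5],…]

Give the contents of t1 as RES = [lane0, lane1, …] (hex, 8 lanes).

RES = [0xcf, 0xfe, 0x71, 0x4a, 0xfe, 0xf1, 0x4a, 0x4e]

t0 = [0xcc, 0xf8, 0xcf, 0x71, 0xfe, 0x4a, 0xf1, 0x4e]
t1 = [0xcf, 0xfe, 0x71, 0x4a, 0xfe, 0xf1, 0x4a, 0x4e]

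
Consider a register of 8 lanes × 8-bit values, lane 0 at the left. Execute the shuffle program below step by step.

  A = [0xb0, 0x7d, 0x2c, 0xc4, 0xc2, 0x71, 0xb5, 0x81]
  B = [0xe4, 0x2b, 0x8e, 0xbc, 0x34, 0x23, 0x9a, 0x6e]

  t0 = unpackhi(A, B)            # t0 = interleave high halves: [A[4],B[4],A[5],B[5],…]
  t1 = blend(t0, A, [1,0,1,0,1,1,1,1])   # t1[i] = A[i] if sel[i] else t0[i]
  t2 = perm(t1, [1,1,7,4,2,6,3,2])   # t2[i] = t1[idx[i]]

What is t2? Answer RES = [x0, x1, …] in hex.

t0 = [0xc2, 0x34, 0x71, 0x23, 0xb5, 0x9a, 0x81, 0x6e]
t1 = [0xb0, 0x34, 0x2c, 0x23, 0xc2, 0x71, 0xb5, 0x81]
t2 = [0x34, 0x34, 0x81, 0xc2, 0x2c, 0xb5, 0x23, 0x2c]

RES = [0x34, 0x34, 0x81, 0xc2, 0x2c, 0xb5, 0x23, 0x2c]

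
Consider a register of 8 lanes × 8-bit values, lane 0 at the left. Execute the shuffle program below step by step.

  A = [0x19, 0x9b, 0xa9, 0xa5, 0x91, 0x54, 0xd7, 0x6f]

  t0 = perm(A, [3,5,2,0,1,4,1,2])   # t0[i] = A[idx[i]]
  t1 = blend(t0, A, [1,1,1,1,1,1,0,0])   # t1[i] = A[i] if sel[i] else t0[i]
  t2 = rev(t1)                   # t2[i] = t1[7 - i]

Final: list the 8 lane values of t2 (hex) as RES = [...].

RES = [0xa9, 0x9b, 0x54, 0x91, 0xa5, 0xa9, 0x9b, 0x19]

  t0: a5 54 a9 19 9b 91 9b a9
  t1: 19 9b a9 a5 91 54 9b a9
  t2: a9 9b 54 91 a5 a9 9b 19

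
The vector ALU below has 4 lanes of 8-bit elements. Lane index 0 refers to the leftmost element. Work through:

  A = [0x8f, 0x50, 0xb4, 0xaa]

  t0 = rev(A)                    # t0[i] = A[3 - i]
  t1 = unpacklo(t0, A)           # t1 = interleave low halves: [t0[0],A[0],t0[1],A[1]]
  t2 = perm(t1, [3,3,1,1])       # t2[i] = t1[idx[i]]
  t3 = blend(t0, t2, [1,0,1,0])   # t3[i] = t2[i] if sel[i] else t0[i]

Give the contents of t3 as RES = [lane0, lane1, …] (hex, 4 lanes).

t0 = [0xaa, 0xb4, 0x50, 0x8f]
t1 = [0xaa, 0x8f, 0xb4, 0x50]
t2 = [0x50, 0x50, 0x8f, 0x8f]
t3 = [0x50, 0xb4, 0x8f, 0x8f]

RES = [0x50, 0xb4, 0x8f, 0x8f]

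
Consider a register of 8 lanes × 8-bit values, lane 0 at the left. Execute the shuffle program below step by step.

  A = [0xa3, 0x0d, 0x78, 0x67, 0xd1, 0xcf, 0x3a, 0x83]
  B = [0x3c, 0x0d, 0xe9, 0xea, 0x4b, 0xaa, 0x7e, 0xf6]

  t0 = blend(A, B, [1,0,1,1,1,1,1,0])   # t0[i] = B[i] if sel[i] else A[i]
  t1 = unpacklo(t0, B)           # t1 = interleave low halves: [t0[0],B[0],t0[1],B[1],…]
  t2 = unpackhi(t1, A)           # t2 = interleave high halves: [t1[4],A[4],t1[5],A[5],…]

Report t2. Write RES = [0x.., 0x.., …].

t0 = [0x3c, 0x0d, 0xe9, 0xea, 0x4b, 0xaa, 0x7e, 0x83]
t1 = [0x3c, 0x3c, 0x0d, 0x0d, 0xe9, 0xe9, 0xea, 0xea]
t2 = [0xe9, 0xd1, 0xe9, 0xcf, 0xea, 0x3a, 0xea, 0x83]

RES = [ 0xe9  0xd1  0xe9  0xcf  0xea  0x3a  0xea  0x83 ]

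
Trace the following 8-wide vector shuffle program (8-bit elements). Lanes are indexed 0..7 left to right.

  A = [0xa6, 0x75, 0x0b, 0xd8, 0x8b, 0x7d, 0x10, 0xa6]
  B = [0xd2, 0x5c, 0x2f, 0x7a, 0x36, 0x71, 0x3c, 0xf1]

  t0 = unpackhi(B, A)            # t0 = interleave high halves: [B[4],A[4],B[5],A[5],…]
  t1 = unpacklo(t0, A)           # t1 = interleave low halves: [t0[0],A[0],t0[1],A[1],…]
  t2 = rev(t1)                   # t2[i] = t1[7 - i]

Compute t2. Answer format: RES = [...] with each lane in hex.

→ t0 |36|8b|71|7d|3c|10|f1|a6|
→ t1 |36|a6|8b|75|71|0b|7d|d8|
→ t2 |d8|7d|0b|71|75|8b|a6|36|

RES = [ 0xd8  0x7d  0x0b  0x71  0x75  0x8b  0xa6  0x36 ]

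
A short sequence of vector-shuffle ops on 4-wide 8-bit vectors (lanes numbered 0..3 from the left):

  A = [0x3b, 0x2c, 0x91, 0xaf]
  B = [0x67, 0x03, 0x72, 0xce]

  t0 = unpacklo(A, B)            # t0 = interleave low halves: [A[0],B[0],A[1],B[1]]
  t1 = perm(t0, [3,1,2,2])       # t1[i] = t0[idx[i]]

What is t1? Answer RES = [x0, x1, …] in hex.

  t0: 3b 67 2c 03
  t1: 03 67 2c 2c

RES = [ 0x03  0x67  0x2c  0x2c ]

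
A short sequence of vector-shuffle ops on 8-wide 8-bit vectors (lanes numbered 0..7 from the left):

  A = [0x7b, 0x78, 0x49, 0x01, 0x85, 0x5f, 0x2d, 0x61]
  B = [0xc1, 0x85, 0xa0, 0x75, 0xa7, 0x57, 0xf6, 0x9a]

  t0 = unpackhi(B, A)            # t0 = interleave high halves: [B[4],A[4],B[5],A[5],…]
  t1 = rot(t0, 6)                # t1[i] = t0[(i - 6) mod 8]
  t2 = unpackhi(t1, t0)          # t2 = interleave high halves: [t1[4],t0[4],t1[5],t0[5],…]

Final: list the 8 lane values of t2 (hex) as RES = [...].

→ t0 |a7|85|57|5f|f6|2d|9a|61|
→ t1 |57|5f|f6|2d|9a|61|a7|85|
→ t2 |9a|f6|61|2d|a7|9a|85|61|

RES = [ 0x9a  0xf6  0x61  0x2d  0xa7  0x9a  0x85  0x61 ]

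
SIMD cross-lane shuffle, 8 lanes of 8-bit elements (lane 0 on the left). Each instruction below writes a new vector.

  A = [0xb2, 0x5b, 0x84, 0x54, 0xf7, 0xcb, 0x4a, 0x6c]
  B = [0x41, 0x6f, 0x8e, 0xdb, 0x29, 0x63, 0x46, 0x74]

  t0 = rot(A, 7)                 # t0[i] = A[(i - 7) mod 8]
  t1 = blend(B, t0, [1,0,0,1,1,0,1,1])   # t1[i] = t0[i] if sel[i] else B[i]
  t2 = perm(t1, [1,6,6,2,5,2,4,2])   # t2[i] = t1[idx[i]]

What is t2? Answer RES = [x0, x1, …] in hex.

RES = [ 0x6f  0x6c  0x6c  0x8e  0x63  0x8e  0xcb  0x8e ]

  t0: 5b 84 54 f7 cb 4a 6c b2
  t1: 5b 6f 8e f7 cb 63 6c b2
  t2: 6f 6c 6c 8e 63 8e cb 8e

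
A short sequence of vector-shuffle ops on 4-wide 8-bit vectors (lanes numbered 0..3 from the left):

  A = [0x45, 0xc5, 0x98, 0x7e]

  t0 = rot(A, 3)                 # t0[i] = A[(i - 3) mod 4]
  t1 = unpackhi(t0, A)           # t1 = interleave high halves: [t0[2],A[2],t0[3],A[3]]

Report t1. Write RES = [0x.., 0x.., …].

RES = [0x7e, 0x98, 0x45, 0x7e]

t0 = [0xc5, 0x98, 0x7e, 0x45]
t1 = [0x7e, 0x98, 0x45, 0x7e]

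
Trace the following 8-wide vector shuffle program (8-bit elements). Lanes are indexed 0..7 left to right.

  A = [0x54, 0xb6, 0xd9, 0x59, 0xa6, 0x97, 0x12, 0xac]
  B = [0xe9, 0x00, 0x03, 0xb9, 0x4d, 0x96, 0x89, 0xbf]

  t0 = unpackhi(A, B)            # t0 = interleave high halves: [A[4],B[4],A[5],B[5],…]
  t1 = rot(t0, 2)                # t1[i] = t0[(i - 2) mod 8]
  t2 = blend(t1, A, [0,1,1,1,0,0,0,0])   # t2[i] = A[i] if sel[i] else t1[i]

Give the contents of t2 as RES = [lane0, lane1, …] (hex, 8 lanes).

  t0: a6 4d 97 96 12 89 ac bf
  t1: ac bf a6 4d 97 96 12 89
  t2: ac b6 d9 59 97 96 12 89

RES = [ 0xac  0xb6  0xd9  0x59  0x97  0x96  0x12  0x89 ]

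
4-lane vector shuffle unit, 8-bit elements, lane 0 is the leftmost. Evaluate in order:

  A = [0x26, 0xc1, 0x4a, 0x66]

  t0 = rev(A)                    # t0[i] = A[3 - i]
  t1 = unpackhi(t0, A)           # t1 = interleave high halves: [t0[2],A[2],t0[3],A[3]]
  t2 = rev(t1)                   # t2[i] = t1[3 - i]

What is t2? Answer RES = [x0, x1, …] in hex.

RES = [ 0x66  0x26  0x4a  0xc1 ]

  t0: 66 4a c1 26
  t1: c1 4a 26 66
  t2: 66 26 4a c1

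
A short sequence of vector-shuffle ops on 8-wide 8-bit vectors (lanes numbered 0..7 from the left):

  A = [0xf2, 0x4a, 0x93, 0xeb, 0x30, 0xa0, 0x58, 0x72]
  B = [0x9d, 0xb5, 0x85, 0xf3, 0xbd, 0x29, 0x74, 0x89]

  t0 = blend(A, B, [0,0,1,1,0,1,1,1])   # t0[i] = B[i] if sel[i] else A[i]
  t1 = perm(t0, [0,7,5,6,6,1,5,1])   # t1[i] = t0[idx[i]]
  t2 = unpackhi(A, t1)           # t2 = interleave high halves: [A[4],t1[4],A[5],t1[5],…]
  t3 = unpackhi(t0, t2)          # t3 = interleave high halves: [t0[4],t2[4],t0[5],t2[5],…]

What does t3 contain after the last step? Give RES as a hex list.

RES = [0x30, 0x58, 0x29, 0x29, 0x74, 0x72, 0x89, 0x4a]

t0 = [0xf2, 0x4a, 0x85, 0xf3, 0x30, 0x29, 0x74, 0x89]
t1 = [0xf2, 0x89, 0x29, 0x74, 0x74, 0x4a, 0x29, 0x4a]
t2 = [0x30, 0x74, 0xa0, 0x4a, 0x58, 0x29, 0x72, 0x4a]
t3 = [0x30, 0x58, 0x29, 0x29, 0x74, 0x72, 0x89, 0x4a]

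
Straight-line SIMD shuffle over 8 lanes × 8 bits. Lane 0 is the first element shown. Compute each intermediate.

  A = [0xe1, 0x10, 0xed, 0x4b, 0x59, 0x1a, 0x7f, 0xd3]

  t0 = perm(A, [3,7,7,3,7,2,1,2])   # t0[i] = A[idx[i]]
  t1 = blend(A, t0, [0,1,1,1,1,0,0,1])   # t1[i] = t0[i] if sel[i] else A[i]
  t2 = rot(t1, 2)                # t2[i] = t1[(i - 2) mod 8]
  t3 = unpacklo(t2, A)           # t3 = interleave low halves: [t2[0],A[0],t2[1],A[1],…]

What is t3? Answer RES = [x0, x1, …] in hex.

RES = [ 0x7f  0xe1  0xed  0x10  0xe1  0xed  0xd3  0x4b ]

t0 = [0x4b, 0xd3, 0xd3, 0x4b, 0xd3, 0xed, 0x10, 0xed]
t1 = [0xe1, 0xd3, 0xd3, 0x4b, 0xd3, 0x1a, 0x7f, 0xed]
t2 = [0x7f, 0xed, 0xe1, 0xd3, 0xd3, 0x4b, 0xd3, 0x1a]
t3 = [0x7f, 0xe1, 0xed, 0x10, 0xe1, 0xed, 0xd3, 0x4b]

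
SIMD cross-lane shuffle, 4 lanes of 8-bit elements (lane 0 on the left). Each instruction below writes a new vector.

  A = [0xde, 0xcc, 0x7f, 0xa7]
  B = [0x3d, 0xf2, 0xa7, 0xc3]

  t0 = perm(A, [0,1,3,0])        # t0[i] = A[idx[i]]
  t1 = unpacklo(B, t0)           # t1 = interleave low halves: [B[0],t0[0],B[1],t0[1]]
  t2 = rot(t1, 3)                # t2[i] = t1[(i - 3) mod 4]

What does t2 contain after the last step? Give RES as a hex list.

RES = [ 0xde  0xf2  0xcc  0x3d ]

→ t0 |de|cc|a7|de|
→ t1 |3d|de|f2|cc|
→ t2 |de|f2|cc|3d|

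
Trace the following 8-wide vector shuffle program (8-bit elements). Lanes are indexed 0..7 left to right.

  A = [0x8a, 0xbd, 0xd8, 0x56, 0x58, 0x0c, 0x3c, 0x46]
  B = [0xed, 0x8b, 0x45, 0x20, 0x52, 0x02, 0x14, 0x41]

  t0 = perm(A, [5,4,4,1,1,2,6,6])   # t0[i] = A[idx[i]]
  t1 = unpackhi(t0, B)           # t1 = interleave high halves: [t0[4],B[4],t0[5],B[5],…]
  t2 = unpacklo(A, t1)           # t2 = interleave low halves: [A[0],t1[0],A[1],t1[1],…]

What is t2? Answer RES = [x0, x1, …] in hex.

RES = [ 0x8a  0xbd  0xbd  0x52  0xd8  0xd8  0x56  0x02 ]

  t0: 0c 58 58 bd bd d8 3c 3c
  t1: bd 52 d8 02 3c 14 3c 41
  t2: 8a bd bd 52 d8 d8 56 02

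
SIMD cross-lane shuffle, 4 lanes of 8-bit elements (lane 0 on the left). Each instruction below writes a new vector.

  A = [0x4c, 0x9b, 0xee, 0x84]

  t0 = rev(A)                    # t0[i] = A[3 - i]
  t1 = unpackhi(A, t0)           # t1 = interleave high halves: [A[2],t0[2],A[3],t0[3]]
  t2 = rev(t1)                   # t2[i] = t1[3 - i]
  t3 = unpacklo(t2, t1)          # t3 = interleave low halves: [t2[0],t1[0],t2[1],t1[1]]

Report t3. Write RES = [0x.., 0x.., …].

RES = [ 0x4c  0xee  0x84  0x9b ]

t0 = [0x84, 0xee, 0x9b, 0x4c]
t1 = [0xee, 0x9b, 0x84, 0x4c]
t2 = [0x4c, 0x84, 0x9b, 0xee]
t3 = [0x4c, 0xee, 0x84, 0x9b]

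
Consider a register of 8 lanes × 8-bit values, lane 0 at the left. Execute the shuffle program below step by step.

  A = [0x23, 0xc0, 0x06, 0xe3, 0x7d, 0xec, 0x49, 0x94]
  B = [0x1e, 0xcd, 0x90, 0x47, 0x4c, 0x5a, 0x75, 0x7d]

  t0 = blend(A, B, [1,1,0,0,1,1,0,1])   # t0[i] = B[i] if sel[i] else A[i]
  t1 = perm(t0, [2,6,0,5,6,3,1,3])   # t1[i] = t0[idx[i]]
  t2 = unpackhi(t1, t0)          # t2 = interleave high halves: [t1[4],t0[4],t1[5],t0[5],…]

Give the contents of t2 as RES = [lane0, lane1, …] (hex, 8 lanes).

→ t0 |1e|cd|06|e3|4c|5a|49|7d|
→ t1 |06|49|1e|5a|49|e3|cd|e3|
→ t2 |49|4c|e3|5a|cd|49|e3|7d|

RES = [0x49, 0x4c, 0xe3, 0x5a, 0xcd, 0x49, 0xe3, 0x7d]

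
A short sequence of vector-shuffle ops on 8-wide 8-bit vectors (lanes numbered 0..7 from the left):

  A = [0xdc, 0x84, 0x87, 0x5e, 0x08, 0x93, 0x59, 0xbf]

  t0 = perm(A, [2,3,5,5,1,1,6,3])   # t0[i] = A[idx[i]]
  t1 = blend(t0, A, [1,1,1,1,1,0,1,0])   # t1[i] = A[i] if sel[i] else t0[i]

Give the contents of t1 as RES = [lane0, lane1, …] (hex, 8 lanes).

→ t0 |87|5e|93|93|84|84|59|5e|
→ t1 |dc|84|87|5e|08|84|59|5e|

RES = [ 0xdc  0x84  0x87  0x5e  0x08  0x84  0x59  0x5e ]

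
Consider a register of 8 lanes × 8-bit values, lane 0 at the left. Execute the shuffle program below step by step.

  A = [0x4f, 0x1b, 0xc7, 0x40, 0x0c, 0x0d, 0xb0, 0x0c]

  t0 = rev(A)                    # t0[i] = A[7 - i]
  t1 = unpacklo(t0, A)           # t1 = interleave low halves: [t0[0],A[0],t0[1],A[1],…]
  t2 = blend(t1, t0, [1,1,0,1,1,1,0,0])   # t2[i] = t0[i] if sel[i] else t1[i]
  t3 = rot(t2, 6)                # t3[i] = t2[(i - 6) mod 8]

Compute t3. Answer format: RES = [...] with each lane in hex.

  t0: 0c b0 0d 0c 40 c7 1b 4f
  t1: 0c 4f b0 1b 0d c7 0c 40
  t2: 0c b0 b0 0c 40 c7 0c 40
  t3: b0 0c 40 c7 0c 40 0c b0

RES = [ 0xb0  0x0c  0x40  0xc7  0x0c  0x40  0x0c  0xb0 ]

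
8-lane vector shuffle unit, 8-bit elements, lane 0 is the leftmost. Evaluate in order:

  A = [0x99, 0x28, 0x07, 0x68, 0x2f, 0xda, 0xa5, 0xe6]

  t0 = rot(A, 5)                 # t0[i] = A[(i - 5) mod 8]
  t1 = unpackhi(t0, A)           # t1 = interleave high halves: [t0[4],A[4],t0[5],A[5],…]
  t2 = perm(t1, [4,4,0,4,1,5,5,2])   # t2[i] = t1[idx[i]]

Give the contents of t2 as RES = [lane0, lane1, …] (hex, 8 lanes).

  t0: 68 2f da a5 e6 99 28 07
  t1: e6 2f 99 da 28 a5 07 e6
  t2: 28 28 e6 28 2f a5 a5 99

RES = [ 0x28  0x28  0xe6  0x28  0x2f  0xa5  0xa5  0x99 ]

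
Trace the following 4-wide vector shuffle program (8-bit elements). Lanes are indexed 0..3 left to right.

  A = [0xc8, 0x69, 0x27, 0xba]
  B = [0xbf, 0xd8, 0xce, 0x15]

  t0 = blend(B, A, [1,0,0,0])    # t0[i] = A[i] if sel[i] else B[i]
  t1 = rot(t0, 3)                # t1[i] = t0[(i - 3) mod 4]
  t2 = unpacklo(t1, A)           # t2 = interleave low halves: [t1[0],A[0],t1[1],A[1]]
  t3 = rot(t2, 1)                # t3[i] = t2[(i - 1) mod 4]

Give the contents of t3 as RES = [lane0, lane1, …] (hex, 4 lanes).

RES = [0x69, 0xd8, 0xc8, 0xce]

t0 = [0xc8, 0xd8, 0xce, 0x15]
t1 = [0xd8, 0xce, 0x15, 0xc8]
t2 = [0xd8, 0xc8, 0xce, 0x69]
t3 = [0x69, 0xd8, 0xc8, 0xce]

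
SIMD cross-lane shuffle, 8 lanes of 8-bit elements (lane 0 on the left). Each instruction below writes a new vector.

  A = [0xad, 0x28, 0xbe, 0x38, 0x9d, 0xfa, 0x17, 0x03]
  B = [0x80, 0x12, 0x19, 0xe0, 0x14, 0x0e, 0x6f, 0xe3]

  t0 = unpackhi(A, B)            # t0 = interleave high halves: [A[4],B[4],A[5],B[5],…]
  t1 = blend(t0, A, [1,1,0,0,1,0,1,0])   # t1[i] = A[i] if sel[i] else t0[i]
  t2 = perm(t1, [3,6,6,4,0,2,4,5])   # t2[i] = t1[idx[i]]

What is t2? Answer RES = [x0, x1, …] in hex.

  t0: 9d 14 fa 0e 17 6f 03 e3
  t1: ad 28 fa 0e 9d 6f 17 e3
  t2: 0e 17 17 9d ad fa 9d 6f

RES = [0x0e, 0x17, 0x17, 0x9d, 0xad, 0xfa, 0x9d, 0x6f]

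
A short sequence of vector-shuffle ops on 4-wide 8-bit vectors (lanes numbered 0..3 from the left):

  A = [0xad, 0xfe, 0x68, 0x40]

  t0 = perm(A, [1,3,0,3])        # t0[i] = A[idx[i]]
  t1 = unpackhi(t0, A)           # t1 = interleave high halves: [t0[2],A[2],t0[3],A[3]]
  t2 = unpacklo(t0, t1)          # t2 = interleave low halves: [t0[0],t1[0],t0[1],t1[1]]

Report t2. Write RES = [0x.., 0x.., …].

  t0: fe 40 ad 40
  t1: ad 68 40 40
  t2: fe ad 40 68

RES = [ 0xfe  0xad  0x40  0x68 ]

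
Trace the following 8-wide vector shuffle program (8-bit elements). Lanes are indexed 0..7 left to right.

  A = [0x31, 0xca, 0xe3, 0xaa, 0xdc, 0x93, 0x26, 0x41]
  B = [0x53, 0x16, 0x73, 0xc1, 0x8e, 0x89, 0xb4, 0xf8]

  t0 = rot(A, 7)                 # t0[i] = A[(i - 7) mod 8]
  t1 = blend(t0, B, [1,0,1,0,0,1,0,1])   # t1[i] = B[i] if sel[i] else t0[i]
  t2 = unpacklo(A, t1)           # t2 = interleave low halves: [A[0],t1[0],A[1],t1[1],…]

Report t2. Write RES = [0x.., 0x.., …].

→ t0 |ca|e3|aa|dc|93|26|41|31|
→ t1 |53|e3|73|dc|93|89|41|f8|
→ t2 |31|53|ca|e3|e3|73|aa|dc|

RES = [ 0x31  0x53  0xca  0xe3  0xe3  0x73  0xaa  0xdc ]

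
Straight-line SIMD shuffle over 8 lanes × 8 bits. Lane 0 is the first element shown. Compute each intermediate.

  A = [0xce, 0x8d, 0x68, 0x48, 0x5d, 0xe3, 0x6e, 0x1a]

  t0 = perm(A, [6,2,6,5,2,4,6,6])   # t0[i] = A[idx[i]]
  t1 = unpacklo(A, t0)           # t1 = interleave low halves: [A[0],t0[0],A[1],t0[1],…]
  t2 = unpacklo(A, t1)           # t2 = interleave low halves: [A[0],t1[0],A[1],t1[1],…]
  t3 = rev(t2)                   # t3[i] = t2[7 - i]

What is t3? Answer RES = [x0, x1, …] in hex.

  t0: 6e 68 6e e3 68 5d 6e 6e
  t1: ce 6e 8d 68 68 6e 48 e3
  t2: ce ce 8d 6e 68 8d 48 68
  t3: 68 48 8d 68 6e 8d ce ce

RES = [ 0x68  0x48  0x8d  0x68  0x6e  0x8d  0xce  0xce ]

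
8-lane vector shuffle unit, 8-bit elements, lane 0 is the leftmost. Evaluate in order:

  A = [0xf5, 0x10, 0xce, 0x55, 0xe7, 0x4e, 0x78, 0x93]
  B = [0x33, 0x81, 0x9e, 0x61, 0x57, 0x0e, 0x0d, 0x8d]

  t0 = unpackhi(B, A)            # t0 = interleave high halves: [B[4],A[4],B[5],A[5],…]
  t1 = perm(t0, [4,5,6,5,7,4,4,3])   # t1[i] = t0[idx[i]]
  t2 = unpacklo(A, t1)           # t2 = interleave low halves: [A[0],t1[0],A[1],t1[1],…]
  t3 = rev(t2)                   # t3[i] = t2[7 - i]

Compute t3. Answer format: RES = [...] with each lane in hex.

t0 = [0x57, 0xe7, 0x0e, 0x4e, 0x0d, 0x78, 0x8d, 0x93]
t1 = [0x0d, 0x78, 0x8d, 0x78, 0x93, 0x0d, 0x0d, 0x4e]
t2 = [0xf5, 0x0d, 0x10, 0x78, 0xce, 0x8d, 0x55, 0x78]
t3 = [0x78, 0x55, 0x8d, 0xce, 0x78, 0x10, 0x0d, 0xf5]

RES = [ 0x78  0x55  0x8d  0xce  0x78  0x10  0x0d  0xf5 ]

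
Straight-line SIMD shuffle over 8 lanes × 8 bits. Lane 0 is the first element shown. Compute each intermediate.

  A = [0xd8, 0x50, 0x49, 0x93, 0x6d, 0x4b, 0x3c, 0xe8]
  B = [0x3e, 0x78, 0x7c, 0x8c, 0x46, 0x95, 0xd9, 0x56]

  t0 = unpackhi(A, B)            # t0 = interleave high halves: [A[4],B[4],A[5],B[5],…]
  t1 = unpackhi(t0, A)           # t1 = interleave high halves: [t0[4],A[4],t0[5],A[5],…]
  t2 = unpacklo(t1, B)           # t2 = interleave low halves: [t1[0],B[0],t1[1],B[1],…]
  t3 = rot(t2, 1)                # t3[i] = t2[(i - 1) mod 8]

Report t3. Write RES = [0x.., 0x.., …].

RES = [0x8c, 0x3c, 0x3e, 0x6d, 0x78, 0xd9, 0x7c, 0x4b]

  t0: 6d 46 4b 95 3c d9 e8 56
  t1: 3c 6d d9 4b e8 3c 56 e8
  t2: 3c 3e 6d 78 d9 7c 4b 8c
  t3: 8c 3c 3e 6d 78 d9 7c 4b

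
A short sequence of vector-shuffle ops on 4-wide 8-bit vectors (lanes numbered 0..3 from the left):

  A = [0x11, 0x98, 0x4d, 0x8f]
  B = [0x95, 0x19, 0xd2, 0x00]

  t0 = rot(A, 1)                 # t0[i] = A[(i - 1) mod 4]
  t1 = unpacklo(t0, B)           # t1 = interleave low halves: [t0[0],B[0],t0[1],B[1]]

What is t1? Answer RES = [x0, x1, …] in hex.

t0 = [0x8f, 0x11, 0x98, 0x4d]
t1 = [0x8f, 0x95, 0x11, 0x19]

RES = [0x8f, 0x95, 0x11, 0x19]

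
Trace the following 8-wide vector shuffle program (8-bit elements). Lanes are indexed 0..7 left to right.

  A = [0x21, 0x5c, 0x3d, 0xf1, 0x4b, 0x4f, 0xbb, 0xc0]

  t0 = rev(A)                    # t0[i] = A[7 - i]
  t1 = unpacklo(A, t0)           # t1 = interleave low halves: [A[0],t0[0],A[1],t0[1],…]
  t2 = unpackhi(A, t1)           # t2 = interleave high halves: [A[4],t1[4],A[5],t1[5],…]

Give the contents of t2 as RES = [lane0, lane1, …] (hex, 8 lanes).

t0 = [0xc0, 0xbb, 0x4f, 0x4b, 0xf1, 0x3d, 0x5c, 0x21]
t1 = [0x21, 0xc0, 0x5c, 0xbb, 0x3d, 0x4f, 0xf1, 0x4b]
t2 = [0x4b, 0x3d, 0x4f, 0x4f, 0xbb, 0xf1, 0xc0, 0x4b]

RES = [0x4b, 0x3d, 0x4f, 0x4f, 0xbb, 0xf1, 0xc0, 0x4b]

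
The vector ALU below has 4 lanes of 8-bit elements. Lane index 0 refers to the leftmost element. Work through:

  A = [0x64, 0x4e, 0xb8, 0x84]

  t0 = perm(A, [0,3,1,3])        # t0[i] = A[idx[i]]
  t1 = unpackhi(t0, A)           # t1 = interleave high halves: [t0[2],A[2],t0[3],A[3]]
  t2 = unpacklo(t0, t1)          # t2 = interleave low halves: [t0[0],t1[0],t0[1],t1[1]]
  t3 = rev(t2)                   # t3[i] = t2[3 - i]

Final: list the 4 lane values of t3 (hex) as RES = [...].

→ t0 |64|84|4e|84|
→ t1 |4e|b8|84|84|
→ t2 |64|4e|84|b8|
→ t3 |b8|84|4e|64|

RES = [ 0xb8  0x84  0x4e  0x64 ]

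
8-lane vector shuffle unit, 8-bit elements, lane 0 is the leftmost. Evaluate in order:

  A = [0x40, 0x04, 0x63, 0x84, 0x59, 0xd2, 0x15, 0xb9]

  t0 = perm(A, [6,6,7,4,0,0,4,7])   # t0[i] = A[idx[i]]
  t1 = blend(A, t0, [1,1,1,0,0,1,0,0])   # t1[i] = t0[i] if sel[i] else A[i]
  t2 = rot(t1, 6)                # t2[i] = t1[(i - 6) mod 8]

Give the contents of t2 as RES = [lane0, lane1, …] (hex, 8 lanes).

t0 = [0x15, 0x15, 0xb9, 0x59, 0x40, 0x40, 0x59, 0xb9]
t1 = [0x15, 0x15, 0xb9, 0x84, 0x59, 0x40, 0x15, 0xb9]
t2 = [0xb9, 0x84, 0x59, 0x40, 0x15, 0xb9, 0x15, 0x15]

RES = [ 0xb9  0x84  0x59  0x40  0x15  0xb9  0x15  0x15 ]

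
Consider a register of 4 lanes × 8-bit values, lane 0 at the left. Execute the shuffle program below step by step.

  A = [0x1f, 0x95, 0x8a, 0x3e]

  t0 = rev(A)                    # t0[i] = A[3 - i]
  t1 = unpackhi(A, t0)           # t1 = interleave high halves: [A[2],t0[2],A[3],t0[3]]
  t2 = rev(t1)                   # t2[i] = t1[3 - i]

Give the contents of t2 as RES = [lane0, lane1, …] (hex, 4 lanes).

RES = [ 0x1f  0x3e  0x95  0x8a ]

t0 = [0x3e, 0x8a, 0x95, 0x1f]
t1 = [0x8a, 0x95, 0x3e, 0x1f]
t2 = [0x1f, 0x3e, 0x95, 0x8a]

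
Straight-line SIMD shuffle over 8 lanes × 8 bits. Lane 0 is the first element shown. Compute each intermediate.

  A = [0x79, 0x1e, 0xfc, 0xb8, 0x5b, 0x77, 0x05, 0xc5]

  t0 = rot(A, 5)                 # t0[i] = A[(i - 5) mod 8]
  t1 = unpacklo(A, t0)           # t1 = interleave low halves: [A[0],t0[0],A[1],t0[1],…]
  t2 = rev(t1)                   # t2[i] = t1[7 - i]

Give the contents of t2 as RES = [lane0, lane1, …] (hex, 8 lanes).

RES = [0x05, 0xb8, 0x77, 0xfc, 0x5b, 0x1e, 0xb8, 0x79]

→ t0 |b8|5b|77|05|c5|79|1e|fc|
→ t1 |79|b8|1e|5b|fc|77|b8|05|
→ t2 |05|b8|77|fc|5b|1e|b8|79|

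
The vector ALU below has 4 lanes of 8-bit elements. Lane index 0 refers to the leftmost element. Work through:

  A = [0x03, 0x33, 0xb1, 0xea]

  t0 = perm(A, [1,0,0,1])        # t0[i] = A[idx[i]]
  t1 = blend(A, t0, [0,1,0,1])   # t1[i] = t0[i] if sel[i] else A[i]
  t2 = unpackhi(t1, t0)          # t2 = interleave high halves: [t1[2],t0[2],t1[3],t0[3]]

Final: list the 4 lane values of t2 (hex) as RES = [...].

RES = [ 0xb1  0x03  0x33  0x33 ]

t0 = [0x33, 0x03, 0x03, 0x33]
t1 = [0x03, 0x03, 0xb1, 0x33]
t2 = [0xb1, 0x03, 0x33, 0x33]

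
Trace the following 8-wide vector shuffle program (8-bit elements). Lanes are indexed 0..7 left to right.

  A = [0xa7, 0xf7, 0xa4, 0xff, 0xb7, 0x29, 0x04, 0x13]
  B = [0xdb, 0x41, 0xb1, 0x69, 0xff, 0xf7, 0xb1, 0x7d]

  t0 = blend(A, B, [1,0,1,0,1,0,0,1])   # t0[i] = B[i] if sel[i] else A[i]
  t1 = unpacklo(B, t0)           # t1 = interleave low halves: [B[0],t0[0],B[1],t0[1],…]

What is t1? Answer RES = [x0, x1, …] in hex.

t0 = [0xdb, 0xf7, 0xb1, 0xff, 0xff, 0x29, 0x04, 0x7d]
t1 = [0xdb, 0xdb, 0x41, 0xf7, 0xb1, 0xb1, 0x69, 0xff]

RES = [ 0xdb  0xdb  0x41  0xf7  0xb1  0xb1  0x69  0xff ]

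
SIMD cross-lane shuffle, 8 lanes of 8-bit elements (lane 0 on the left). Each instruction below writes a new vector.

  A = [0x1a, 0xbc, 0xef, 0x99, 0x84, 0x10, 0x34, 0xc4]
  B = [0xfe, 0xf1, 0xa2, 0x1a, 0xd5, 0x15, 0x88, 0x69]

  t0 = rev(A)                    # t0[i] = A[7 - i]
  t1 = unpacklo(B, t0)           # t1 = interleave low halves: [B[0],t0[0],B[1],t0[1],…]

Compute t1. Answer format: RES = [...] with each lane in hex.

RES = [ 0xfe  0xc4  0xf1  0x34  0xa2  0x10  0x1a  0x84 ]

→ t0 |c4|34|10|84|99|ef|bc|1a|
→ t1 |fe|c4|f1|34|a2|10|1a|84|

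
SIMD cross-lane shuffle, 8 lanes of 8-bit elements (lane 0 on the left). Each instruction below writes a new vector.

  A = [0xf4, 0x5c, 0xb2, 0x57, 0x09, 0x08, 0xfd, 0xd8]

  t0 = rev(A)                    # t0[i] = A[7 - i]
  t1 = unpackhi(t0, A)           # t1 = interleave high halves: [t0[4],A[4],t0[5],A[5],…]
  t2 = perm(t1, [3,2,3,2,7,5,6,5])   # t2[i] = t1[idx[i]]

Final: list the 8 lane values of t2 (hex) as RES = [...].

RES = [0x08, 0xb2, 0x08, 0xb2, 0xd8, 0xfd, 0xf4, 0xfd]

t0 = [0xd8, 0xfd, 0x08, 0x09, 0x57, 0xb2, 0x5c, 0xf4]
t1 = [0x57, 0x09, 0xb2, 0x08, 0x5c, 0xfd, 0xf4, 0xd8]
t2 = [0x08, 0xb2, 0x08, 0xb2, 0xd8, 0xfd, 0xf4, 0xfd]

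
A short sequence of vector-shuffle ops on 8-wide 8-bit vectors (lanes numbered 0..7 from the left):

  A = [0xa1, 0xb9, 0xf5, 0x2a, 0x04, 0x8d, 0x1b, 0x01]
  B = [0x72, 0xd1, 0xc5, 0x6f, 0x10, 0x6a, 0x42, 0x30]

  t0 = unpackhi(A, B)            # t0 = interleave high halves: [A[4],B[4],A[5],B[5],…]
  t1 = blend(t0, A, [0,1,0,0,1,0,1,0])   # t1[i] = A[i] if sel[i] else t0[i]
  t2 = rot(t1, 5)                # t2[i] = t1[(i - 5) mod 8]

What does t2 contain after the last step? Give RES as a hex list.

RES = [0x6a, 0x04, 0x42, 0x1b, 0x30, 0x04, 0xb9, 0x8d]

→ t0 |04|10|8d|6a|1b|42|01|30|
→ t1 |04|b9|8d|6a|04|42|1b|30|
→ t2 |6a|04|42|1b|30|04|b9|8d|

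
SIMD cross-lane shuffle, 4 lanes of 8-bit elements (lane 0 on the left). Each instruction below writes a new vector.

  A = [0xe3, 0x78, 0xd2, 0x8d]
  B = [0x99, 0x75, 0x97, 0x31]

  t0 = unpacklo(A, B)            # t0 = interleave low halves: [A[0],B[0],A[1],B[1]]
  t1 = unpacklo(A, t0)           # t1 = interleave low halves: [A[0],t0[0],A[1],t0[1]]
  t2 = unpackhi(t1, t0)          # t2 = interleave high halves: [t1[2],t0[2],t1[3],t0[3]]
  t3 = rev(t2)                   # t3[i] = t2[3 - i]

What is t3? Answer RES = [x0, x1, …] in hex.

t0 = [0xe3, 0x99, 0x78, 0x75]
t1 = [0xe3, 0xe3, 0x78, 0x99]
t2 = [0x78, 0x78, 0x99, 0x75]
t3 = [0x75, 0x99, 0x78, 0x78]

RES = [ 0x75  0x99  0x78  0x78 ]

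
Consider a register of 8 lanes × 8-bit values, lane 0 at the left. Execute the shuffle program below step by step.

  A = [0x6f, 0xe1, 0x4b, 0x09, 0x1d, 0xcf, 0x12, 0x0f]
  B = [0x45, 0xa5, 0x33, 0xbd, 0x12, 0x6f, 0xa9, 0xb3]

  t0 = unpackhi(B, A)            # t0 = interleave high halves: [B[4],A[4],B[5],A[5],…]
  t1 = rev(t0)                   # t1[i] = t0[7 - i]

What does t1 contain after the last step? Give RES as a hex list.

→ t0 |12|1d|6f|cf|a9|12|b3|0f|
→ t1 |0f|b3|12|a9|cf|6f|1d|12|

RES = [0x0f, 0xb3, 0x12, 0xa9, 0xcf, 0x6f, 0x1d, 0x12]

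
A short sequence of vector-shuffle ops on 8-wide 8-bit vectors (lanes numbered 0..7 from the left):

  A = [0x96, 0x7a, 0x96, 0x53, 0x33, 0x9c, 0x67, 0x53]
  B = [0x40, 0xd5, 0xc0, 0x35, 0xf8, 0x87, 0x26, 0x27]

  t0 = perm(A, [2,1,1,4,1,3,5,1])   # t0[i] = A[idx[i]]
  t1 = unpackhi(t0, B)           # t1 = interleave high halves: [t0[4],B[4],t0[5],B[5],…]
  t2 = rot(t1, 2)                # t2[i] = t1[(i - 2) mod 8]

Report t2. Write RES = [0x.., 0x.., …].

  t0: 96 7a 7a 33 7a 53 9c 7a
  t1: 7a f8 53 87 9c 26 7a 27
  t2: 7a 27 7a f8 53 87 9c 26

RES = [ 0x7a  0x27  0x7a  0xf8  0x53  0x87  0x9c  0x26 ]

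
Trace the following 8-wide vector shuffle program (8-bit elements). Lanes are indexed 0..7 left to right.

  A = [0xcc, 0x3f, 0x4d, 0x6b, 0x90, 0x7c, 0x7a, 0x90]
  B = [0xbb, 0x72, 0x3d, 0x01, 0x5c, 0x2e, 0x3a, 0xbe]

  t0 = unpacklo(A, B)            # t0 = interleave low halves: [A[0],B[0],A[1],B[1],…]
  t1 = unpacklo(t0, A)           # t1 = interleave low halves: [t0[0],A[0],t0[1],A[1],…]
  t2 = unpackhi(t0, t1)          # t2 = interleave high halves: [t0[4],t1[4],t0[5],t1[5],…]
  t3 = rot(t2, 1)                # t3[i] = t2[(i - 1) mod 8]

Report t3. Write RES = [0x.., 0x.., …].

  t0: cc bb 3f 72 4d 3d 6b 01
  t1: cc cc bb 3f 3f 4d 72 6b
  t2: 4d 3f 3d 4d 6b 72 01 6b
  t3: 6b 4d 3f 3d 4d 6b 72 01

RES = [ 0x6b  0x4d  0x3f  0x3d  0x4d  0x6b  0x72  0x01 ]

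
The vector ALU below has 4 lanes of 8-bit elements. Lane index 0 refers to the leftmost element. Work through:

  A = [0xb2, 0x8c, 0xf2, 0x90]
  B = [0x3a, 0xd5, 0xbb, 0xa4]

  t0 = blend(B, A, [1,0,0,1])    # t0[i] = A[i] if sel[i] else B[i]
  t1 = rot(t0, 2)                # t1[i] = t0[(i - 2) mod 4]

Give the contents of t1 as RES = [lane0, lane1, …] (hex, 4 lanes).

t0 = [0xb2, 0xd5, 0xbb, 0x90]
t1 = [0xbb, 0x90, 0xb2, 0xd5]

RES = [ 0xbb  0x90  0xb2  0xd5 ]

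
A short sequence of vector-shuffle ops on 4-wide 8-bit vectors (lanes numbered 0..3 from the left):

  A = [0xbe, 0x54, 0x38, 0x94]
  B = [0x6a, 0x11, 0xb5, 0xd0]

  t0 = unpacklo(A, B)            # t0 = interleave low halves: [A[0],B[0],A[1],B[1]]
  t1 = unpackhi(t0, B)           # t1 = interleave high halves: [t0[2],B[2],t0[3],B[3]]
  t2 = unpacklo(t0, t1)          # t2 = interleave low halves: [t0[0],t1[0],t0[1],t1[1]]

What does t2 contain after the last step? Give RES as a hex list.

t0 = [0xbe, 0x6a, 0x54, 0x11]
t1 = [0x54, 0xb5, 0x11, 0xd0]
t2 = [0xbe, 0x54, 0x6a, 0xb5]

RES = [0xbe, 0x54, 0x6a, 0xb5]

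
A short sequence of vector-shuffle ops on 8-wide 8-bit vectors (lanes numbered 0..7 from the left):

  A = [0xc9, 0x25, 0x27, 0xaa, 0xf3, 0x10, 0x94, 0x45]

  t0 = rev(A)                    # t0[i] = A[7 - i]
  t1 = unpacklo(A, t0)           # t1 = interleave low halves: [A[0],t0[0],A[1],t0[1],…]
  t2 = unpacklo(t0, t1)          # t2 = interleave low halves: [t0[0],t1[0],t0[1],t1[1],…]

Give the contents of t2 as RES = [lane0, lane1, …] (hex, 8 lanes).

→ t0 |45|94|10|f3|aa|27|25|c9|
→ t1 |c9|45|25|94|27|10|aa|f3|
→ t2 |45|c9|94|45|10|25|f3|94|

RES = [ 0x45  0xc9  0x94  0x45  0x10  0x25  0xf3  0x94 ]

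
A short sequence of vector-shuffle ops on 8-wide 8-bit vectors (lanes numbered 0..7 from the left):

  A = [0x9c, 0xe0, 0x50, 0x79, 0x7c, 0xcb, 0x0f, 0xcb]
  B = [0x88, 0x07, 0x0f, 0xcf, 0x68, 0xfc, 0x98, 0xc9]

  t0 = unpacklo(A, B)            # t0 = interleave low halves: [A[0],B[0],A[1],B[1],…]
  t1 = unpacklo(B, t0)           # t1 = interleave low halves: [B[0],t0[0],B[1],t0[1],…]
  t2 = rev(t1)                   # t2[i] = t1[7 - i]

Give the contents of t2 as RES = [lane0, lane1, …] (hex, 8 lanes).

t0 = [0x9c, 0x88, 0xe0, 0x07, 0x50, 0x0f, 0x79, 0xcf]
t1 = [0x88, 0x9c, 0x07, 0x88, 0x0f, 0xe0, 0xcf, 0x07]
t2 = [0x07, 0xcf, 0xe0, 0x0f, 0x88, 0x07, 0x9c, 0x88]

RES = [0x07, 0xcf, 0xe0, 0x0f, 0x88, 0x07, 0x9c, 0x88]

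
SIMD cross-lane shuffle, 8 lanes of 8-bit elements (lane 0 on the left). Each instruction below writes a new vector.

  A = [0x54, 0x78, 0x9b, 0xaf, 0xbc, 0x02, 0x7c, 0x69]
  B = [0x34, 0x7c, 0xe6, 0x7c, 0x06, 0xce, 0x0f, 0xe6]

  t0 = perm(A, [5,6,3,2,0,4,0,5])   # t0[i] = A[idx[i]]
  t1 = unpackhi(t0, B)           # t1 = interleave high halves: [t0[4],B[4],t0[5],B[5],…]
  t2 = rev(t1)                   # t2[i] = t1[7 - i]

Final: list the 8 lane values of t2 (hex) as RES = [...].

→ t0 |02|7c|af|9b|54|bc|54|02|
→ t1 |54|06|bc|ce|54|0f|02|e6|
→ t2 |e6|02|0f|54|ce|bc|06|54|

RES = [0xe6, 0x02, 0x0f, 0x54, 0xce, 0xbc, 0x06, 0x54]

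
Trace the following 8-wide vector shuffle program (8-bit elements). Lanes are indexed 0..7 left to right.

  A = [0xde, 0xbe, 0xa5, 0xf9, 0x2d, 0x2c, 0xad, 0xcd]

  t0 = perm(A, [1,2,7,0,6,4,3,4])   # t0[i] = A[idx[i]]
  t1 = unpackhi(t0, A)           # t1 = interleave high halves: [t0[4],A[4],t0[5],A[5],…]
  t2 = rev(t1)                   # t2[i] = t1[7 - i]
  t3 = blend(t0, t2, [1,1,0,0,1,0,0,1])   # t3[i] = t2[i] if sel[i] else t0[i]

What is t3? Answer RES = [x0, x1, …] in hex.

RES = [ 0xcd  0x2d  0xcd  0xde  0x2c  0x2d  0xf9  0xad ]

t0 = [0xbe, 0xa5, 0xcd, 0xde, 0xad, 0x2d, 0xf9, 0x2d]
t1 = [0xad, 0x2d, 0x2d, 0x2c, 0xf9, 0xad, 0x2d, 0xcd]
t2 = [0xcd, 0x2d, 0xad, 0xf9, 0x2c, 0x2d, 0x2d, 0xad]
t3 = [0xcd, 0x2d, 0xcd, 0xde, 0x2c, 0x2d, 0xf9, 0xad]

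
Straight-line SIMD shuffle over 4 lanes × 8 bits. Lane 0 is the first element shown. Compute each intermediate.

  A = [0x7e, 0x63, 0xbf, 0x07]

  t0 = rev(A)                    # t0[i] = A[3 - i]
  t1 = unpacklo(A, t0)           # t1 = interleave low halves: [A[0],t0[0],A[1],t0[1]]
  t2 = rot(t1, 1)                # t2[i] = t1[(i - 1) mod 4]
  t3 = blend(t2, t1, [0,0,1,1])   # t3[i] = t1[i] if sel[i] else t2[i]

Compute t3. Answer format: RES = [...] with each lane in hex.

RES = [0xbf, 0x7e, 0x63, 0xbf]

t0 = [0x07, 0xbf, 0x63, 0x7e]
t1 = [0x7e, 0x07, 0x63, 0xbf]
t2 = [0xbf, 0x7e, 0x07, 0x63]
t3 = [0xbf, 0x7e, 0x63, 0xbf]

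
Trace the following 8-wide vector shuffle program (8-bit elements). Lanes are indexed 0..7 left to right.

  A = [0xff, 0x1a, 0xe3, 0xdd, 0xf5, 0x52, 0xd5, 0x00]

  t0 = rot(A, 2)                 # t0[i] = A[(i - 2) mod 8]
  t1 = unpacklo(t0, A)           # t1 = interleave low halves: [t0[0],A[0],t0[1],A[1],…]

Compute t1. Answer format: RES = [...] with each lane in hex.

RES = [ 0xd5  0xff  0x00  0x1a  0xff  0xe3  0x1a  0xdd ]

→ t0 |d5|00|ff|1a|e3|dd|f5|52|
→ t1 |d5|ff|00|1a|ff|e3|1a|dd|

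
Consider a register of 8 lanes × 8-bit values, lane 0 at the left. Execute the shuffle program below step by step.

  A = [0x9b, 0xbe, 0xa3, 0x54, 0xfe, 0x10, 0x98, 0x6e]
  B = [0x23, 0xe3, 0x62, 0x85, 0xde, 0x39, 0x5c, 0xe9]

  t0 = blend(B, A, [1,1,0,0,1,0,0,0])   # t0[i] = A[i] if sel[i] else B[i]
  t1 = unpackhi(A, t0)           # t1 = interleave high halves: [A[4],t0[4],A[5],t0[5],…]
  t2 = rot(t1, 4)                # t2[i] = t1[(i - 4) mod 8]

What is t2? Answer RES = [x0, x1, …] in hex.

  t0: 9b be 62 85 fe 39 5c e9
  t1: fe fe 10 39 98 5c 6e e9
  t2: 98 5c 6e e9 fe fe 10 39

RES = [ 0x98  0x5c  0x6e  0xe9  0xfe  0xfe  0x10  0x39 ]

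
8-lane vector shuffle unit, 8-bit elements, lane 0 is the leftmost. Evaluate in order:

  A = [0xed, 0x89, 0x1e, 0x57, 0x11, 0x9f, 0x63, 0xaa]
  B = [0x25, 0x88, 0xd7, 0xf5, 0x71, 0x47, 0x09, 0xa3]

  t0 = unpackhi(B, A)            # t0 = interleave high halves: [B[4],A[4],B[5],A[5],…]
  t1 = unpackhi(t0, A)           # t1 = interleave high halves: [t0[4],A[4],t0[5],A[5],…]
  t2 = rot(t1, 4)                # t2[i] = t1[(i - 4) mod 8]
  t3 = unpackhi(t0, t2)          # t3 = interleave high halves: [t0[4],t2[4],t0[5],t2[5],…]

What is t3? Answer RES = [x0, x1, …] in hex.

RES = [ 0x09  0x09  0x63  0x11  0xa3  0x63  0xaa  0x9f ]

  t0: 71 11 47 9f 09 63 a3 aa
  t1: 09 11 63 9f a3 63 aa aa
  t2: a3 63 aa aa 09 11 63 9f
  t3: 09 09 63 11 a3 63 aa 9f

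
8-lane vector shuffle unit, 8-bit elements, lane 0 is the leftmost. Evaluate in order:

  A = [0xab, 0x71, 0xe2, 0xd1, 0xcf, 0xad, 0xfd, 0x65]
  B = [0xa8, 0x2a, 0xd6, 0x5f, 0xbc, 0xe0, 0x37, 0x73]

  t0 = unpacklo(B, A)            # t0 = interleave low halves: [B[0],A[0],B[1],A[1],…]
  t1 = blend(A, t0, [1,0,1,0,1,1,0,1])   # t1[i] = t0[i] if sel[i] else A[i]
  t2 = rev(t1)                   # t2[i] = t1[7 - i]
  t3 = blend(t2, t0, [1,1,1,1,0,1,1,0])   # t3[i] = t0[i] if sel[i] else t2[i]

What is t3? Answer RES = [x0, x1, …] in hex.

RES = [ 0xa8  0xab  0x2a  0x71  0xd1  0xe2  0x5f  0xa8 ]

→ t0 |a8|ab|2a|71|d6|e2|5f|d1|
→ t1 |a8|71|2a|d1|d6|e2|fd|d1|
→ t2 |d1|fd|e2|d6|d1|2a|71|a8|
→ t3 |a8|ab|2a|71|d1|e2|5f|a8|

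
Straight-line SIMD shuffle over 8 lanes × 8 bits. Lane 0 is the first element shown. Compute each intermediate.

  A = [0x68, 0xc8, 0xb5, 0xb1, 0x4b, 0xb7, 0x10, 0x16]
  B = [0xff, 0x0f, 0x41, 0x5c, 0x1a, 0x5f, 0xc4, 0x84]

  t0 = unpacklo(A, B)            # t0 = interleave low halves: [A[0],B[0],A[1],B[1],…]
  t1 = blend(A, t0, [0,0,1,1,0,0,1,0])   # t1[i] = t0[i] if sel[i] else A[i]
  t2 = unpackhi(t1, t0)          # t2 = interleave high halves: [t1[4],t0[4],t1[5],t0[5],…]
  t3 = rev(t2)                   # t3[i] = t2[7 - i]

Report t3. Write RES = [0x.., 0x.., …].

→ t0 |68|ff|c8|0f|b5|41|b1|5c|
→ t1 |68|c8|c8|0f|4b|b7|b1|16|
→ t2 |4b|b5|b7|41|b1|b1|16|5c|
→ t3 |5c|16|b1|b1|41|b7|b5|4b|

RES = [0x5c, 0x16, 0xb1, 0xb1, 0x41, 0xb7, 0xb5, 0x4b]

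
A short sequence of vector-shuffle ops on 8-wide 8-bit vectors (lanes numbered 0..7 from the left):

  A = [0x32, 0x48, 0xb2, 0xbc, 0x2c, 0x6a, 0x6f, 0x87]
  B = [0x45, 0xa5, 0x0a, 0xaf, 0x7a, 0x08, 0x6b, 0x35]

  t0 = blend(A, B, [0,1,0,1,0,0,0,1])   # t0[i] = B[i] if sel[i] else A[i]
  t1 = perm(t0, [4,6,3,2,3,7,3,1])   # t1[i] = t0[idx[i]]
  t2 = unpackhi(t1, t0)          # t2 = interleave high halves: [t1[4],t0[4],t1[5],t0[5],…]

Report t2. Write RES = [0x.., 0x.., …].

→ t0 |32|a5|b2|af|2c|6a|6f|35|
→ t1 |2c|6f|af|b2|af|35|af|a5|
→ t2 |af|2c|35|6a|af|6f|a5|35|

RES = [0xaf, 0x2c, 0x35, 0x6a, 0xaf, 0x6f, 0xa5, 0x35]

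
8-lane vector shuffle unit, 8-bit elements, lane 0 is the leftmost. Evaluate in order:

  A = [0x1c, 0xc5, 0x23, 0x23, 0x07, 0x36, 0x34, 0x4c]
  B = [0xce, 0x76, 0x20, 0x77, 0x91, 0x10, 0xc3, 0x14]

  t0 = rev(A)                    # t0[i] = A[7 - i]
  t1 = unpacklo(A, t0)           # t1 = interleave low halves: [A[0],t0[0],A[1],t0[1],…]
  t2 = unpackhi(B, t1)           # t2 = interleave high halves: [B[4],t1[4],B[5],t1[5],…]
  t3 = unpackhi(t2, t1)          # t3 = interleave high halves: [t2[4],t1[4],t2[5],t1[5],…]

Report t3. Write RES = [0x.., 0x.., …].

→ t0 |4c|34|36|07|23|23|c5|1c|
→ t1 |1c|4c|c5|34|23|36|23|07|
→ t2 |91|23|10|36|c3|23|14|07|
→ t3 |c3|23|23|36|14|23|07|07|

RES = [0xc3, 0x23, 0x23, 0x36, 0x14, 0x23, 0x07, 0x07]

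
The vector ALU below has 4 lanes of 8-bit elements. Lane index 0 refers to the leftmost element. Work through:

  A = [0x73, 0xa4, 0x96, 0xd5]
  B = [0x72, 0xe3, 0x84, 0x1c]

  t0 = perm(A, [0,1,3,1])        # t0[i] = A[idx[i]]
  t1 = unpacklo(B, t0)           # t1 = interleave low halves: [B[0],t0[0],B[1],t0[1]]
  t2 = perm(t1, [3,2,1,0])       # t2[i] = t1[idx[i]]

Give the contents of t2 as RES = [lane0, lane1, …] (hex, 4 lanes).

→ t0 |73|a4|d5|a4|
→ t1 |72|73|e3|a4|
→ t2 |a4|e3|73|72|

RES = [ 0xa4  0xe3  0x73  0x72 ]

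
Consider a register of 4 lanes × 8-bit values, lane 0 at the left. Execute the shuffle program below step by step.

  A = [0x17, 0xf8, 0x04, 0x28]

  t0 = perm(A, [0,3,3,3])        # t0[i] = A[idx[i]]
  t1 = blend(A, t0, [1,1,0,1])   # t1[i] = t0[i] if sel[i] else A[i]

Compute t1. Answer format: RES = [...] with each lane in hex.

RES = [0x17, 0x28, 0x04, 0x28]

t0 = [0x17, 0x28, 0x28, 0x28]
t1 = [0x17, 0x28, 0x04, 0x28]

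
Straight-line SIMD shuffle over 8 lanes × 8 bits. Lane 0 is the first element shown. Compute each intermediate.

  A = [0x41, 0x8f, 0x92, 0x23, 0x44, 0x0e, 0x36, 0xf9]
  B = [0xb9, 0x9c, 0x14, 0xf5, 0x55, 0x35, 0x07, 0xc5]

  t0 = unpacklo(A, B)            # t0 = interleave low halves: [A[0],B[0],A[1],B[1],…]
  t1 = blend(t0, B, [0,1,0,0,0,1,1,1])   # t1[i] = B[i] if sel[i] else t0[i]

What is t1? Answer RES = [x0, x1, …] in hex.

→ t0 |41|b9|8f|9c|92|14|23|f5|
→ t1 |41|9c|8f|9c|92|35|07|c5|

RES = [ 0x41  0x9c  0x8f  0x9c  0x92  0x35  0x07  0xc5 ]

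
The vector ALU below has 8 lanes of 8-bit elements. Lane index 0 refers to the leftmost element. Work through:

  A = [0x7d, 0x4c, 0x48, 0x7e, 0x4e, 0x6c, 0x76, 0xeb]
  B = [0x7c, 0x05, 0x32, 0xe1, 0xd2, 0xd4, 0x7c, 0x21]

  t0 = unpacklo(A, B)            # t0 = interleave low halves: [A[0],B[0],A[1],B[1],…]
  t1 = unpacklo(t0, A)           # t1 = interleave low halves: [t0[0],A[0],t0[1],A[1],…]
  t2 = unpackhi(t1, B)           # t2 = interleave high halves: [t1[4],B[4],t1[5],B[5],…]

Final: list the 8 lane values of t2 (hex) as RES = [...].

RES = [0x4c, 0xd2, 0x48, 0xd4, 0x05, 0x7c, 0x7e, 0x21]

  t0: 7d 7c 4c 05 48 32 7e e1
  t1: 7d 7d 7c 4c 4c 48 05 7e
  t2: 4c d2 48 d4 05 7c 7e 21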